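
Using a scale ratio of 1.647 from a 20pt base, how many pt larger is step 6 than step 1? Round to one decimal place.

Step 1: 20.0 × 1.647 = 32.940pt
Step 6: 20.0 × 1.647⁶ = 399.201pt
Difference: 399.201 − 32.940 = 366.261pt

366.3pt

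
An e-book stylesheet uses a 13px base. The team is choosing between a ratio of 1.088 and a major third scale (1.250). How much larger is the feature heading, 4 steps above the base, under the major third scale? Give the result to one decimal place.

At 1.088: 13.0 × 1.088⁴ = 18.216px
Major third: 13.0 × 1.250⁴ = 31.738px
Difference: 31.738 − 18.216 = 13.522px

13.5px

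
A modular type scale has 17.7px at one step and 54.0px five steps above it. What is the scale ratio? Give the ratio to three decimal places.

1.250

r⁵ = 54.0 / 17.7, so r = (54.0/17.7)^(1/5).
r = 3.0508^(1/5) ≈ 1.2499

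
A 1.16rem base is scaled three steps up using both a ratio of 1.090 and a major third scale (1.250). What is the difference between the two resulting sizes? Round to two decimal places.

At 1.090: 1.16 × 1.090³ = 1.5022rem
Major third: 1.16 × 1.250³ = 2.2656rem
Difference: 2.2656 − 1.5022 = 0.7634rem

0.76rem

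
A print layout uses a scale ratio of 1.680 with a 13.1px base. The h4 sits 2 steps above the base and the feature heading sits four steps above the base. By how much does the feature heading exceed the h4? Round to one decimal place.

67.4px

Step 2: 13.1 × 1.680² = 36.973px
Step 4: 13.1 × 1.680⁴ = 104.354px
Difference: 104.354 − 36.973 = 67.381px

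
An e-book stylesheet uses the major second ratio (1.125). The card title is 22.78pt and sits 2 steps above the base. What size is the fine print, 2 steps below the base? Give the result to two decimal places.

The gap is -2 − (2) = -4 steps, so the factor is 1.125^-4.
22.78 ÷ 1.125⁴ = 22.78 ÷ 1.60181 ≈ 14.221

14.22pt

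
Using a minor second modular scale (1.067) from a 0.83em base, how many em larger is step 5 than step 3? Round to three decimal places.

0.140em

Step 3: 0.83 × 1.067³ = 1.00826em
Step 5: 0.83 × 1.067⁵ = 1.14789em
Difference: 1.14789 − 1.00826 = 0.13963em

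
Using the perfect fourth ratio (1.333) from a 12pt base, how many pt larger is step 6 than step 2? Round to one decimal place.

Step 2: 12.0 × 1.333² = 21.323pt
Step 6: 12.0 × 1.333⁶ = 67.323pt
Difference: 67.323 − 21.323 = 46.000pt

46.0pt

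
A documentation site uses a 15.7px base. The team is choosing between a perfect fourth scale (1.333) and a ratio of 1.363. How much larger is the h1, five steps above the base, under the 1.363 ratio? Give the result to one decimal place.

Perfect fourth: 15.7 × 1.333⁵ = 66.077px
At 1.363: 15.7 × 1.363⁵ = 73.855px
Difference: 73.855 − 66.077 = 7.778px

7.8px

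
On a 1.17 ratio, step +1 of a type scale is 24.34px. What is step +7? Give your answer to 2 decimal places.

24.34 × 1.17⁶ = 24.34 × 2.56516 ≈ 62.436

62.44px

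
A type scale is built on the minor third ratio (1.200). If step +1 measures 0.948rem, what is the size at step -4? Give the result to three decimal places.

0.381rem

0.948 ÷ 1.200⁵ = 0.948 ÷ 2.48832 ≈ 0.381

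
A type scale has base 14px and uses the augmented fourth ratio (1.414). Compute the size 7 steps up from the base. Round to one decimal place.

158.2px

14.0 × 1.414⁷ = 14.0 × 11.30175 ≈ 158.22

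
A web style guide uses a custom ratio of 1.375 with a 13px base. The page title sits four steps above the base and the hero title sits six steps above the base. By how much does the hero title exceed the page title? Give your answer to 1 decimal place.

Step 4: 13.0 × 1.375⁴ = 46.468px
Step 6: 13.0 × 1.375⁶ = 87.854px
Difference: 87.854 − 46.468 = 41.386px

41.4px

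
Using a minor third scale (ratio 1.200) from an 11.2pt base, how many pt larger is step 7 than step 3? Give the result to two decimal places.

20.78pt

Step 3: 11.2 × 1.200³ = 19.3536pt
Step 7: 11.2 × 1.200⁷ = 40.1316pt
Difference: 40.1316 − 19.3536 = 20.7780pt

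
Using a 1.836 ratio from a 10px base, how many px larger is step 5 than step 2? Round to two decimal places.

174.91px

Step 2: 10.0 × 1.836² = 33.7090px
Step 5: 10.0 × 1.836⁵ = 208.6236px
Difference: 208.6236 − 33.7090 = 174.9146px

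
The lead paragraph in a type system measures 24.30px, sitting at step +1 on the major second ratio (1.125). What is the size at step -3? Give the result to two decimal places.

24.30 ÷ 1.125⁴ = 24.30 ÷ 1.60181 ≈ 15.170

15.17px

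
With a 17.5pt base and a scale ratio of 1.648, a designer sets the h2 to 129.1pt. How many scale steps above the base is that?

1.648ⁿ = 129.1 / 17.5 = 7.3771
n = ln(7.3771) / ln(1.648) = 1.9984 / 0.4996 ≈ 4.00

4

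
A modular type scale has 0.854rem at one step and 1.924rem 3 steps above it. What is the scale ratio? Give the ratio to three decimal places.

r³ = 1.924 / 0.854, so r = (1.924/0.854)^(1/3).
r = 2.2529^(1/3) ≈ 1.3109

1.311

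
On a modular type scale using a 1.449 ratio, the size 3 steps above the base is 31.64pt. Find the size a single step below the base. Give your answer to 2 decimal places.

7.18pt

Moving from step +3 to step -1 is 4 steps down, so divide by r⁴.
31.64 ÷ 1.449⁴ = 31.64 ÷ 4.40832 ≈ 7.177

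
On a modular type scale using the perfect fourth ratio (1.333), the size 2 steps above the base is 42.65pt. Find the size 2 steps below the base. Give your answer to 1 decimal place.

13.5pt

The gap is -2 − (2) = -4 steps, so the factor is 1.333^-4.
42.65 ÷ 1.333⁴ = 42.65 ÷ 3.15733 ≈ 13.508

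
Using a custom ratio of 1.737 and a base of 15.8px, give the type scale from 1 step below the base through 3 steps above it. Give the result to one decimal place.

Step -1: 15.8 ÷ 1.737 = 9.1
Step 0: 15.8px
Step 1: 15.8 × 1.737 = 27.4
Step 2: 15.8 × 1.737² = 47.7
Step 3: 15.8 × 1.737³ = 82.8

9.1px, 15.8px, 27.4px, 47.7px, 82.8px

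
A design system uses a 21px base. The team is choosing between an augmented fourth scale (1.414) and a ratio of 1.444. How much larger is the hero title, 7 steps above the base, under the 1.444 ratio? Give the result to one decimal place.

37.6px

Augmented fourth: 21.0 × 1.414⁷ = 237.337px
At 1.444: 21.0 × 1.444⁷ = 274.909px
Difference: 274.909 − 237.337 = 37.572px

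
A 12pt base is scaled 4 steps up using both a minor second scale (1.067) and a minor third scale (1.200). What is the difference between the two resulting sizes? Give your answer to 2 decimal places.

Minor second: 12.0 × 1.067⁴ = 15.5539pt
Minor third: 12.0 × 1.200⁴ = 24.8832pt
Difference: 24.8832 − 15.5539 = 9.3293pt

9.33pt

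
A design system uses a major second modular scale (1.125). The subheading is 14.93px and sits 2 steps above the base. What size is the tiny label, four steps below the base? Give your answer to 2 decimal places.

7.36px

The gap is -4 − (2) = -6 steps, so the factor is 1.125^-6.
14.93 ÷ 1.125⁶ = 14.93 ÷ 2.02729 ≈ 7.365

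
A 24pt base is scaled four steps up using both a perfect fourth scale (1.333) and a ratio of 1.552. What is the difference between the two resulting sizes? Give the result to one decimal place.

63.5pt

Perfect fourth: 24.0 × 1.333⁴ = 75.776pt
At 1.552: 24.0 × 1.552⁴ = 139.245pt
Difference: 139.245 − 75.776 = 63.469pt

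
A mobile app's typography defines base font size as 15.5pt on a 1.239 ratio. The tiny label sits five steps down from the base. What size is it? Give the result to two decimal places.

5.31pt

Each step on a modular scale multiplies by the ratio, so the size n steps from the base is base × ratioⁿ.
15.5 ÷ 1.239⁵ = 15.5 ÷ 2.91982 ≈ 5.31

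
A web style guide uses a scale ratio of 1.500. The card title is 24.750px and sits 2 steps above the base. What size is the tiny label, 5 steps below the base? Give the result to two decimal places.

24.750 ÷ 1.500⁷ = 24.750 ÷ 17.08594 ≈ 1.449

1.45px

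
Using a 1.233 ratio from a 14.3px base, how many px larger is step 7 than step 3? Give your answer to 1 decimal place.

Step 3: 14.3 × 1.233³ = 26.806px
Step 7: 14.3 × 1.233⁷ = 61.955px
Difference: 61.955 − 26.806 = 35.149px

35.1px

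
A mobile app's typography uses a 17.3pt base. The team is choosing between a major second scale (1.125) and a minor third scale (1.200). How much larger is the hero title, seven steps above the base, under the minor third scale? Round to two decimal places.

22.53pt

Major second: 17.3 × 1.125⁷ = 39.4561pt
Minor third: 17.3 × 1.200⁷ = 61.9890pt
Difference: 61.9890 − 39.4561 = 22.5329pt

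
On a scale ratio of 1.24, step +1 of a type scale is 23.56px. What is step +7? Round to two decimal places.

85.65px

The gap is 7 − (1) = 6 steps, so the factor is 1.24^6.
23.56 × 1.24⁶ = 23.56 × 3.63522 ≈ 85.646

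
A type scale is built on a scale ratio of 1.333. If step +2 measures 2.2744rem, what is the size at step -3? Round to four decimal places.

0.5404rem

The gap is -3 − (2) = -5 steps, so the factor is 1.333^-5.
2.2744 ÷ 1.333⁵ = 2.2744 ÷ 4.20873 ≈ 0.5404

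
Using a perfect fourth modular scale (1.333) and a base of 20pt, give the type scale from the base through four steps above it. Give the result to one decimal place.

Step 0: 20pt
Step 1: 20.0 × 1.333 = 26.7
Step 2: 20.0 × 1.333² = 35.5
Step 3: 20.0 × 1.333³ = 47.4
Step 4: 20.0 × 1.333⁴ = 63.1

20.0pt, 26.7pt, 35.5pt, 47.4pt, 63.1pt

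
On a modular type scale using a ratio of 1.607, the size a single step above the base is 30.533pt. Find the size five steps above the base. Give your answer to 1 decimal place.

203.6pt

30.533 × 1.607⁴ = 30.533 × 6.66904 ≈ 203.626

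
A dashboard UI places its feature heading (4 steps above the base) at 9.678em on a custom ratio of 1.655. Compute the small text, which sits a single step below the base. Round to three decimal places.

0.779em

Moving from step +4 to step -1 is 5 steps down, so divide by r⁵.
9.678 ÷ 1.655⁵ = 9.678 ÷ 12.41624 ≈ 0.779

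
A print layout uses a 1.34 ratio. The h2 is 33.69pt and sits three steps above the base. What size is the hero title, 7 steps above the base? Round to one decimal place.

108.6pt

33.69 × 1.34⁴ = 33.69 × 3.22418 ≈ 108.623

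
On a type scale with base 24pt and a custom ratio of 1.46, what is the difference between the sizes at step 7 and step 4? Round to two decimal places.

230.33pt

Step 4: 24.0 × 1.46⁴ = 109.0492pt
Step 7: 24.0 × 1.46⁷ = 339.3761pt
Difference: 339.3761 − 109.0492 = 230.3269pt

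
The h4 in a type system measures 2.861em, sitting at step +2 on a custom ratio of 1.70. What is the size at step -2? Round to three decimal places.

0.343em

2.861 ÷ 1.70⁴ = 2.861 ÷ 8.35210 ≈ 0.343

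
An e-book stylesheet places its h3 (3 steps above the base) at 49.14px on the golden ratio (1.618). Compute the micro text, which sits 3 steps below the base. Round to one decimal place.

2.7px

Moving from step +3 to step -3 is 6 steps down, so divide by r⁶.
49.14 ÷ 1.618⁶ = 49.14 ÷ 17.94201 ≈ 2.739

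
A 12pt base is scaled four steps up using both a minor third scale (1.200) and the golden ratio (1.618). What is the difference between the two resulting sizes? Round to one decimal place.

57.4pt

Minor third: 12.0 × 1.200⁴ = 24.883pt
Golden ratio: 12.0 × 1.618⁴ = 82.242pt
Difference: 82.242 − 24.883 = 57.359pt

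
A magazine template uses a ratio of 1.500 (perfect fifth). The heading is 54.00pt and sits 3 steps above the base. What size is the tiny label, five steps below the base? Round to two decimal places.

54.00 ÷ 1.500⁸ = 54.00 ÷ 25.62891 ≈ 2.107

2.11pt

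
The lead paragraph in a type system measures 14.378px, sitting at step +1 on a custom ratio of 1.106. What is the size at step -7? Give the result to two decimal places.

Moving from step +1 to step -7 is 8 steps down, so divide by r⁸.
14.378 ÷ 1.106⁸ = 14.378 ÷ 2.23893 ≈ 6.422

6.42px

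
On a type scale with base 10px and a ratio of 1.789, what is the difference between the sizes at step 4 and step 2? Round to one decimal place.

70.4px

Step 2: 10.0 × 1.789² = 32.005px
Step 4: 10.0 × 1.789⁴ = 102.433px
Difference: 102.433 − 32.005 = 70.428px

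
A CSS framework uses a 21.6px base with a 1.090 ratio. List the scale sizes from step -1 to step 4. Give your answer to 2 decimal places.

19.82px, 21.60px, 23.54px, 25.66px, 27.97px, 30.49px

Step -1: 21.6 ÷ 1.090 = 19.82
Step 0: 21.6px
Step 1: 21.6 × 1.090 = 23.54
Step 2: 21.6 × 1.090² = 25.66
Step 3: 21.6 × 1.090³ = 27.97
Step 4: 21.6 × 1.090⁴ = 30.49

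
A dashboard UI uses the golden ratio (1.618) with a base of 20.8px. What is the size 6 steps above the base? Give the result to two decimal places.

Every step multiplies by the scale ratio.
20.8 × 1.618⁶ = 20.8 × 17.94201 ≈ 373.19

373.19px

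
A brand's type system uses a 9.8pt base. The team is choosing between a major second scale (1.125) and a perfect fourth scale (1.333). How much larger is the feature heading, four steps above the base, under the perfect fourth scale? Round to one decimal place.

15.2pt

Major second: 9.8 × 1.125⁴ = 15.698pt
Perfect fourth: 9.8 × 1.333⁴ = 30.942pt
Difference: 30.942 − 15.698 = 15.244pt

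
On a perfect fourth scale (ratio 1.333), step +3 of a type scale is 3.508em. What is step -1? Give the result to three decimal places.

1.111em

3.508 ÷ 1.333⁴ = 3.508 ÷ 3.15733 ≈ 1.111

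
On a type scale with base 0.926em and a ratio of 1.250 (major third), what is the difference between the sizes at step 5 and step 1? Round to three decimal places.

Step 1: 0.926 × 1.250 = 1.15750em
Step 5: 0.926 × 1.250⁵ = 2.82593em
Difference: 2.82593 − 1.15750 = 1.66843em

1.668em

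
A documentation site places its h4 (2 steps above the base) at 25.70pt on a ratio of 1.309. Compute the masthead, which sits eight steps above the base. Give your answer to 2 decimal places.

25.70 × 1.309⁶ = 25.70 × 5.03081 ≈ 129.292

129.29pt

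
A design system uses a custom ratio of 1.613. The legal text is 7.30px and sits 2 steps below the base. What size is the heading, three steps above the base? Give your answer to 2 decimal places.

7.30 × 1.613⁵ = 7.30 × 10.91872 ≈ 79.707

79.71px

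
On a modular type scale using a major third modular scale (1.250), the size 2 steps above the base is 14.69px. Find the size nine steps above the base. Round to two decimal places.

14.69 × 1.250⁷ = 14.69 × 4.76837 ≈ 70.047

70.05px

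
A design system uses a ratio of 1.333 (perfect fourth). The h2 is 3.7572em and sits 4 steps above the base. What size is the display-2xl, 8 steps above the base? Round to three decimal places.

3.7572 × 1.333⁴ = 3.7572 × 3.15733 ≈ 11.863

11.863em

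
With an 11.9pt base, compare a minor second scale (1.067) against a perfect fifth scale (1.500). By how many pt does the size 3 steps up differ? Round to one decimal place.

25.7pt

Minor second: 11.9 × 1.067³ = 14.456pt
Perfect fifth: 11.9 × 1.500³ = 40.163pt
Difference: 40.163 − 14.456 = 25.707pt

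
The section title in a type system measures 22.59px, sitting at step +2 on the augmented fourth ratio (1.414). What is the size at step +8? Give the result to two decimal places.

180.56px

22.59 × 1.414⁶ = 22.59 × 7.99275 ≈ 180.556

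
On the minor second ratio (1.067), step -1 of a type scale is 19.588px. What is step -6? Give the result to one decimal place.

14.2px

19.588 ÷ 1.067⁵ = 19.588 ÷ 1.38300 ≈ 14.163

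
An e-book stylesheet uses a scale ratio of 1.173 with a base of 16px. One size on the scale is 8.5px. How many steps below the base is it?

1.173ⁿ = 16 / 8.5 = 1.8824
n = ln(1.8824) / ln(1.173) = 0.6325 / 0.1596 ≈ 3.96

4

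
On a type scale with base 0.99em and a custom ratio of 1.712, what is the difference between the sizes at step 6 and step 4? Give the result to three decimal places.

Step 4: 0.99 × 1.712⁴ = 8.50453em
Step 6: 0.99 × 1.712⁶ = 24.92630em
Difference: 24.92630 − 8.50453 = 16.42177em

16.422em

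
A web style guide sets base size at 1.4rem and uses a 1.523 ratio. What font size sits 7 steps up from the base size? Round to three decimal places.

26.609rem

Each step on a modular scale multiplies by the ratio, so the size n steps from the base is base × ratioⁿ.
1.4 × 1.523⁷ = 1.4 × 19.00638 ≈ 26.609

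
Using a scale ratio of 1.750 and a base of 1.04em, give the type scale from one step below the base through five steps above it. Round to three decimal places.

0.594em, 1.040em, 1.820em, 3.185em, 5.574em, 9.754em, 17.070em

Step -1: 1.04 ÷ 1.750 = 0.594
Step 0: 1.04em
Step 1: 1.04 × 1.750 = 1.820
Step 2: 1.04 × 1.750² = 3.185
Step 3: 1.04 × 1.750³ = 5.574
Step 4: 1.04 × 1.750⁴ = 9.754
Step 5: 1.04 × 1.750⁵ = 17.070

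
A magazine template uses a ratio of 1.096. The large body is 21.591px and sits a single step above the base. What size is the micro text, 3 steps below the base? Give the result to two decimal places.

Moving from step +1 to step -3 is 4 steps down, so divide by r⁴.
21.591 ÷ 1.096⁴ = 21.591 ÷ 1.44292 ≈ 14.963

14.96px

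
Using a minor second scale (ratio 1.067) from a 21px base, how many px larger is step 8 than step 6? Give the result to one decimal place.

Step 6: 21.0 × 1.067⁶ = 30.989px
Step 8: 21.0 × 1.067⁸ = 35.280px
Difference: 35.280 − 30.989 = 4.291px

4.3px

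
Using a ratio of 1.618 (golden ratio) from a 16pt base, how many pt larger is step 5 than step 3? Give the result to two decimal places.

109.65pt

Step 3: 16.0 × 1.618³ = 67.7728pt
Step 5: 16.0 × 1.618⁵ = 177.4241pt
Difference: 177.4241 − 67.7728 = 109.6513pt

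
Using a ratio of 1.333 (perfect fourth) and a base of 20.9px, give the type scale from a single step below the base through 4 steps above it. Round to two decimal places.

15.68px, 20.90px, 27.86px, 37.14px, 49.50px, 65.99px

Step -1: 20.9 ÷ 1.333 = 15.68
Step 0: 20.9px
Step 1: 20.9 × 1.333 = 27.86
Step 2: 20.9 × 1.333² = 37.14
Step 3: 20.9 × 1.333³ = 49.50
Step 4: 20.9 × 1.333⁴ = 65.99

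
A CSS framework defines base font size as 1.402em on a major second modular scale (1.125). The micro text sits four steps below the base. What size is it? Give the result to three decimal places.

0.875em

1.402 ÷ 1.125⁴ = 1.402 ÷ 1.60181 ≈ 0.875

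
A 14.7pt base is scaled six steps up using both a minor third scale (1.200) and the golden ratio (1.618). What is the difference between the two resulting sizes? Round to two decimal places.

Minor third: 14.7 × 1.200⁶ = 43.8940pt
Golden ratio: 14.7 × 1.618⁶ = 263.7476pt
Difference: 263.7476 − 43.8940 = 219.8536pt

219.85pt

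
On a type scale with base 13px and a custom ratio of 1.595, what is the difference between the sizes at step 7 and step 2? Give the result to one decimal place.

Step 2: 13.0 × 1.595² = 33.072px
Step 7: 13.0 × 1.595⁷ = 341.404px
Difference: 341.404 − 33.072 = 308.332px

308.3px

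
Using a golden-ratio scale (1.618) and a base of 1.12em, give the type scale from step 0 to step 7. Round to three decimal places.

Step 0: 1.12em
Step 1: 1.12 × 1.618 = 1.812
Step 2: 1.12 × 1.618² = 2.932
Step 3: 1.12 × 1.618³ = 4.744
Step 4: 1.12 × 1.618⁴ = 7.676
Step 5: 1.12 × 1.618⁵ = 12.420
Step 6: 1.12 × 1.618⁶ = 20.095
Step 7: 1.12 × 1.618⁷ = 32.514

1.120em, 1.812em, 2.932em, 4.744em, 7.676em, 12.420em, 20.095em, 32.514em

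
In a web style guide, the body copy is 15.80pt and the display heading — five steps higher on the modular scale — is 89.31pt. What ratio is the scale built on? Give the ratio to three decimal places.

r⁵ = 89.31 / 15.80, so r = (89.31/15.80)^(1/5).
r = 5.6525^(1/5) ≈ 1.4140

1.414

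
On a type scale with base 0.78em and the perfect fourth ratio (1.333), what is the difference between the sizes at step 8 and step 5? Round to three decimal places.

4.493em

Step 5: 0.78 × 1.333⁵ = 3.28281em
Step 8: 0.78 × 1.333⁸ = 7.77563em
Difference: 7.77563 − 3.28281 = 4.49282em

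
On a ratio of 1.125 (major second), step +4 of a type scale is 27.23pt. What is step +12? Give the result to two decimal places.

69.87pt

Moving from step +4 to step +12 is 8 steps up, so multiply by r⁸.
27.23 × 1.125⁸ = 27.23 × 2.56578 ≈ 69.866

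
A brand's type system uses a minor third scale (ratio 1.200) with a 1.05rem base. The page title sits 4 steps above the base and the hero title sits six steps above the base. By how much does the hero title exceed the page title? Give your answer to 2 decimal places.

0.96rem

Step 4: 1.05 × 1.200⁴ = 2.1773rem
Step 6: 1.05 × 1.200⁶ = 3.1353rem
Difference: 3.1353 − 2.1773 = 0.9580rem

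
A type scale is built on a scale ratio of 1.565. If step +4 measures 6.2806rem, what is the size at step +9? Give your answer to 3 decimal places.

6.2806 × 1.565⁵ = 6.2806 × 9.38797 ≈ 58.962

58.962rem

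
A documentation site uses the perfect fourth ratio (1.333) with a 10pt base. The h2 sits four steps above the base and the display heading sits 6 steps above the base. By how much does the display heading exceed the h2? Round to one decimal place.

Step 4: 10.0 × 1.333⁴ = 31.573pt
Step 6: 10.0 × 1.333⁶ = 56.102pt
Difference: 56.102 − 31.573 = 24.529pt

24.5pt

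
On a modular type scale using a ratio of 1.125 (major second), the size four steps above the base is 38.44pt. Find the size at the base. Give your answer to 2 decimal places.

24.00pt

38.44 ÷ 1.125⁴ = 38.44 ÷ 1.60181 ≈ 23.998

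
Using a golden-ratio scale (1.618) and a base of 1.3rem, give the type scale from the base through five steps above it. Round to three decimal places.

1.300rem, 2.103rem, 3.403rem, 5.507rem, 8.910rem, 14.416rem

Step 0: 1.3rem
Step 1: 1.3 × 1.618 = 2.103
Step 2: 1.3 × 1.618² = 3.403
Step 3: 1.3 × 1.618³ = 5.507
Step 4: 1.3 × 1.618⁴ = 8.910
Step 5: 1.3 × 1.618⁵ = 14.416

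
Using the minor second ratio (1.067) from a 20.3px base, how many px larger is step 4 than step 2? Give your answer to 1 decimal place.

Step 2: 20.3 × 1.067² = 23.111px
Step 4: 20.3 × 1.067⁴ = 26.312px
Difference: 26.312 − 23.111 = 3.201px

3.2px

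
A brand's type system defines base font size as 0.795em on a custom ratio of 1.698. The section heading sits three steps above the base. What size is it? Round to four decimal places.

0.795 × 1.698³ = 0.795 × 4.89568 ≈ 3.8921

3.8921em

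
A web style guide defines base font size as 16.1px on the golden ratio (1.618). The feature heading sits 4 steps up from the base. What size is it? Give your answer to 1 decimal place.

16.1 × 1.618⁴ = 16.1 × 6.85353 ≈ 110.34

110.3px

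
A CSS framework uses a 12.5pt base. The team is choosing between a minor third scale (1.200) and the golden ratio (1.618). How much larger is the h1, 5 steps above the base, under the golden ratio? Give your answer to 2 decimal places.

107.51pt

Minor third: 12.5 × 1.200⁵ = 31.1040pt
Golden ratio: 12.5 × 1.618⁵ = 138.6126pt
Difference: 138.6126 − 31.1040 = 107.5086pt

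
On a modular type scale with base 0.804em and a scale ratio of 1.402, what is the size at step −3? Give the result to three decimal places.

0.292em

Every step multiplies by the scale ratio.
0.804 ÷ 1.402³ = 0.804 ÷ 2.75578 ≈ 0.292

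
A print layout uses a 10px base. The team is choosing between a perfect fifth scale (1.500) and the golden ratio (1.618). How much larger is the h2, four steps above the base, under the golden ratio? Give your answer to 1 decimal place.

Perfect fifth: 10.0 × 1.500⁴ = 50.625px
Golden ratio: 10.0 × 1.618⁴ = 68.535px
Difference: 68.535 − 50.625 = 17.910px

17.9px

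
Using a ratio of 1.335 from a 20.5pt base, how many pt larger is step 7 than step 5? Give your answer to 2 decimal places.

Step 5: 20.5 × 1.335⁵ = 86.9281pt
Step 7: 20.5 × 1.335⁷ = 154.9254pt
Difference: 154.9254 − 86.9281 = 67.9973pt

68.00pt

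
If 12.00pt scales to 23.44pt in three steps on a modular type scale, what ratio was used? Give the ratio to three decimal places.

1.250

r³ = 23.44 / 12.00, so r = (23.44/12.00)^(1/3).
r = 1.9533^(1/3) ≈ 1.2500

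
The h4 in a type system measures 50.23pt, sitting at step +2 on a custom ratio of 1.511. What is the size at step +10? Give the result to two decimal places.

The gap is 10 − (2) = 8 steps, so the factor is 1.511^8.
50.23 × 1.511⁸ = 50.23 × 27.17163 ≈ 1364.831

1364.83pt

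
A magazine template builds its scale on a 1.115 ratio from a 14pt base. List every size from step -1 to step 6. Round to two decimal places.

12.56pt, 14.00pt, 15.61pt, 17.41pt, 19.41pt, 21.64pt, 24.13pt, 26.90pt

Step -1: 14.0 ÷ 1.115 = 12.56
Step 0: 14pt
Step 1: 14.0 × 1.115 = 15.61
Step 2: 14.0 × 1.115² = 17.41
Step 3: 14.0 × 1.115³ = 19.41
Step 4: 14.0 × 1.115⁴ = 21.64
Step 5: 14.0 × 1.115⁵ = 24.13
Step 6: 14.0 × 1.115⁶ = 26.90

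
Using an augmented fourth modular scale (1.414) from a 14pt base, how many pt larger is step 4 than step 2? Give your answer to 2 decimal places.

Step 2: 14.0 × 1.414² = 27.9915pt
Step 4: 14.0 × 1.414⁴ = 55.9662pt
Difference: 55.9662 − 27.9915 = 27.9747pt

27.97pt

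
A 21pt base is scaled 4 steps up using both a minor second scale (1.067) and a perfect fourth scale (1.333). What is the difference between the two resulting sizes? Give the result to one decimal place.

Minor second: 21.0 × 1.067⁴ = 27.219pt
Perfect fourth: 21.0 × 1.333⁴ = 66.304pt
Difference: 66.304 − 27.219 = 39.085pt

39.1pt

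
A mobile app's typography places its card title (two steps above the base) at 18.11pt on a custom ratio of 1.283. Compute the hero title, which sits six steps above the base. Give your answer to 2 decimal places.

18.11 × 1.283⁴ = 18.11 × 2.70961 ≈ 49.071

49.07pt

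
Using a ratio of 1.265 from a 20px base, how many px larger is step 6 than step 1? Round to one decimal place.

Step 1: 20.0 × 1.265 = 25.300px
Step 6: 20.0 × 1.265⁶ = 81.955px
Difference: 81.955 − 25.300 = 56.655px

56.7px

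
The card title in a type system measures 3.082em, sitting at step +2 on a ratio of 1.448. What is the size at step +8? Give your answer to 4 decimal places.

28.4082em

3.082 × 1.448⁶ = 3.082 × 9.21746 ≈ 28.4082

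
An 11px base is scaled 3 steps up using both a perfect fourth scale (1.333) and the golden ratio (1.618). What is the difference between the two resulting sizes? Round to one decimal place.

20.5px

Perfect fourth: 11.0 × 1.333³ = 26.055px
Golden ratio: 11.0 × 1.618³ = 46.594px
Difference: 46.594 − 26.055 = 20.539px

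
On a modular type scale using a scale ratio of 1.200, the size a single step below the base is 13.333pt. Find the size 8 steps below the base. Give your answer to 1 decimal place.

13.333 ÷ 1.200⁷ = 13.333 ÷ 3.58318 ≈ 3.721

3.7pt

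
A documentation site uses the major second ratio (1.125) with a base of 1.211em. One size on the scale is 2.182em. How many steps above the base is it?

5

1.125ⁿ = 2.182 / 1.211 = 1.8018
n = ln(1.8018) / ln(1.125) = 0.5888 / 0.1178 ≈ 5.00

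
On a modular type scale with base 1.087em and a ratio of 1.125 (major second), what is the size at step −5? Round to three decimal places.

A modular type scale is a geometric sequence: sizeₙ = base × rⁿ.
1.087 ÷ 1.125⁵ = 1.087 ÷ 1.80203 ≈ 0.603

0.603em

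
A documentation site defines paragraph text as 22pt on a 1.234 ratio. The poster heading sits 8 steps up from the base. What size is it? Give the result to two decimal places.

118.29pt

22.0 × 1.234⁸ = 22.0 × 5.37677 ≈ 118.29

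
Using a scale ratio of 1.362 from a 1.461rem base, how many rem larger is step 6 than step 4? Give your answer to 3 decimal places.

Step 4: 1.461 × 1.362⁴ = 5.02758rem
Step 6: 1.461 × 1.362⁶ = 9.32637rem
Difference: 9.32637 − 5.02758 = 4.29879rem

4.299rem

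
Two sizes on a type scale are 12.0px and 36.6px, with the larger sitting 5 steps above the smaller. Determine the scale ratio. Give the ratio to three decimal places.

The ratio satisfies 12.0 × r⁵ = 36.6, so r = (36.6 / 12.0)^(1/5).
r = 3.0500^(1/5) ≈ 1.2499

1.250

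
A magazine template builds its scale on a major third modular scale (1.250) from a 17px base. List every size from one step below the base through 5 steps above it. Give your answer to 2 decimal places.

13.60px, 17.00px, 21.25px, 26.56px, 33.20px, 41.50px, 51.88px

Step -1: 17.0 ÷ 1.250 = 13.60
Step 0: 17px
Step 1: 17.0 × 1.250 = 21.25
Step 2: 17.0 × 1.250² = 26.56
Step 3: 17.0 × 1.250³ = 33.20
Step 4: 17.0 × 1.250⁴ = 41.50
Step 5: 17.0 × 1.250⁵ = 51.88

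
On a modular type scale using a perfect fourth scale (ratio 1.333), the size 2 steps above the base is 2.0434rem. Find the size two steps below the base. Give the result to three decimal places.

0.647rem

The gap is -2 − (2) = -4 steps, so the factor is 1.333^-4.
2.0434 ÷ 1.333⁴ = 2.0434 ÷ 3.15733 ≈ 0.647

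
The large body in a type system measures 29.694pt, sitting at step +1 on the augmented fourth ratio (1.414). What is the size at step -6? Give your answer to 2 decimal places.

2.63pt

29.694 ÷ 1.414⁷ = 29.694 ÷ 11.30175 ≈ 2.627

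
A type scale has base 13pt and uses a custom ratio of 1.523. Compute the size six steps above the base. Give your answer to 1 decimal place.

13.0 × 1.523⁶ = 13.0 × 12.47956 ≈ 162.23

162.2pt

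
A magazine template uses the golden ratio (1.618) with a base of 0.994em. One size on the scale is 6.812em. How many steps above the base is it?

4

1.618ⁿ = 6.812 / 0.994 = 6.8531
n = ln(6.8531) / ln(1.618) = 1.9247 / 0.4812 ≈ 4.00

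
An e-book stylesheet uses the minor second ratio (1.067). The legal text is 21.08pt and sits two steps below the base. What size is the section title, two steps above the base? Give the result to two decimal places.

27.32pt

21.08 × 1.067⁴ = 21.08 × 1.29616 ≈ 27.323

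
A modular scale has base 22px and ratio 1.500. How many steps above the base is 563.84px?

1.500ⁿ = 563.84 / 22 = 25.6291
n = ln(25.6291) / ln(1.500) = 3.2437 / 0.4055 ≈ 8.00

8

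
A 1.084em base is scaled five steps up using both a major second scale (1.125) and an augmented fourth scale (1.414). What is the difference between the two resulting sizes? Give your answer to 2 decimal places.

4.17em

Major second: 1.084 × 1.125⁵ = 1.9534em
Augmented fourth: 1.084 × 1.414⁵ = 6.1274em
Difference: 6.1274 − 1.9534 = 4.1740em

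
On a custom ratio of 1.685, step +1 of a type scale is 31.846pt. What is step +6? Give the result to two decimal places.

432.57pt

31.846 × 1.685⁵ = 31.846 × 13.58312 ≈ 432.568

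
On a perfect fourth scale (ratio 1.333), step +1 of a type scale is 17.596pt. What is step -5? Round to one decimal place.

3.1pt

Moving from step +1 to step -5 is 6 steps down, so divide by r⁶.
17.596 ÷ 1.333⁶ = 17.596 ÷ 5.61023 ≈ 3.136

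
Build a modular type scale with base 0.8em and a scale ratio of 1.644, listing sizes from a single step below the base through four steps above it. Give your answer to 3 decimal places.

Step -1: 0.8 ÷ 1.644 = 0.487
Step 0: 0.8em
Step 1: 0.8 × 1.644 = 1.315
Step 2: 0.8 × 1.644² = 2.162
Step 3: 0.8 × 1.644³ = 3.555
Step 4: 0.8 × 1.644⁴ = 5.844

0.487em, 0.800em, 1.315em, 2.162em, 3.555em, 5.844em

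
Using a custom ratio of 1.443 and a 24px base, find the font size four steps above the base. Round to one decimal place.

104.1px

A modular type scale is a geometric sequence: sizeₙ = base × rⁿ.
24.0 × 1.443⁴ = 24.0 × 4.33576 ≈ 104.06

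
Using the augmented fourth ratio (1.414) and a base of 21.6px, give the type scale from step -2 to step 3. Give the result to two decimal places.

Step -2: 21.6 ÷ 1.414² = 10.80
Step -1: 21.6 ÷ 1.414 = 15.28
Step 0: 21.6px
Step 1: 21.6 × 1.414 = 30.54
Step 2: 21.6 × 1.414² = 43.19
Step 3: 21.6 × 1.414³ = 61.07

10.80px, 15.28px, 21.60px, 30.54px, 43.19px, 61.07px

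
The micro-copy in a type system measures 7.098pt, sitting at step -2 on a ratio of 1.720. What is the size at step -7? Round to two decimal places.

The gap is -7 − (-2) = -5 steps, so the factor is 1.720^-5.
7.098 ÷ 1.720⁵ = 7.098 ÷ 15.05366 ≈ 0.472

0.47pt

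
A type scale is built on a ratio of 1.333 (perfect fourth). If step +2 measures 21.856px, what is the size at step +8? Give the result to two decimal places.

122.62px

The gap is 8 − (2) = 6 steps, so the factor is 1.333^6.
21.856 × 1.333⁶ = 21.856 × 5.61023 ≈ 122.617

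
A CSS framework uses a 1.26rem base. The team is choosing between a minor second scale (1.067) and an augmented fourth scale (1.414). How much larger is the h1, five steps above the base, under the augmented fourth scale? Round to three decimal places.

Minor second: 1.26 × 1.067⁵ = 1.74258rem
Augmented fourth: 1.26 × 1.414⁵ = 7.12226rem
Difference: 7.12226 − 1.74258 = 5.37968rem

5.380rem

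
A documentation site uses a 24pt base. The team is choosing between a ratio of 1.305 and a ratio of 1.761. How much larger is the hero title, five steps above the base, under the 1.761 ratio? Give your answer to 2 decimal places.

315.61pt

At 1.305: 24.0 × 1.305⁵ = 90.8372pt
At 1.761: 24.0 × 1.761⁵ = 406.4508pt
Difference: 406.4508 − 90.8372 = 315.6136pt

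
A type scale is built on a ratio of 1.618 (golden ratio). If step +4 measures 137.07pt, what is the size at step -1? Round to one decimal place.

12.4pt

137.07 ÷ 1.618⁵ = 137.07 ÷ 11.08901 ≈ 12.361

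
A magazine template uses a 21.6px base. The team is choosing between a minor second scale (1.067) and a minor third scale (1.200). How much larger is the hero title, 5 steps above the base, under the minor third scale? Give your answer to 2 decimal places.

Minor second: 21.6 × 1.067⁵ = 29.8728px
Minor third: 21.6 × 1.200⁵ = 53.7477px
Difference: 53.7477 − 29.8728 = 23.8749px

23.87px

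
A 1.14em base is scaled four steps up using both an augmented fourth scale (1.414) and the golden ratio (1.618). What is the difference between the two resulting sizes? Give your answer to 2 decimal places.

3.26em

Augmented fourth: 1.14 × 1.414⁴ = 4.5572em
Golden ratio: 1.14 × 1.618⁴ = 7.8130em
Difference: 7.8130 − 4.5572 = 3.2558em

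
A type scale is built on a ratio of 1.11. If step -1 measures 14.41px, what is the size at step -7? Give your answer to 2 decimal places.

7.70px

The gap is -7 − (-1) = -6 steps, so the factor is 1.11^-6.
14.41 ÷ 1.11⁶ = 14.41 ÷ 1.87041 ≈ 7.704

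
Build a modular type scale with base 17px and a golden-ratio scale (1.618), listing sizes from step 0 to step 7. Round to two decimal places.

Step 0: 17px
Step 1: 17.0 × 1.618 = 27.51
Step 2: 17.0 × 1.618² = 44.50
Step 3: 17.0 × 1.618³ = 72.01
Step 4: 17.0 × 1.618⁴ = 116.51
Step 5: 17.0 × 1.618⁵ = 188.51
Step 6: 17.0 × 1.618⁶ = 305.01
Step 7: 17.0 × 1.618⁷ = 493.51

17.00px, 27.51px, 44.50px, 72.01px, 116.51px, 188.51px, 305.01px, 493.51px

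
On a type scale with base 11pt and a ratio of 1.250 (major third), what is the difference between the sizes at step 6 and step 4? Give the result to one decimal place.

Step 4: 11.0 × 1.250⁴ = 26.855pt
Step 6: 11.0 × 1.250⁶ = 41.962pt
Difference: 41.962 − 26.855 = 15.107pt

15.1pt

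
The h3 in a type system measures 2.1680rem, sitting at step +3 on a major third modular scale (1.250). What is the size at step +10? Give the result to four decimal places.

10.3378rem

2.1680 × 1.250⁷ = 2.1680 × 4.76837 ≈ 10.3378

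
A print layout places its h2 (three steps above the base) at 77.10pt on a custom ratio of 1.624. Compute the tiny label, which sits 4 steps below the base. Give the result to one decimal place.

77.10 ÷ 1.624⁷ = 77.10 ÷ 29.79217 ≈ 2.588

2.6pt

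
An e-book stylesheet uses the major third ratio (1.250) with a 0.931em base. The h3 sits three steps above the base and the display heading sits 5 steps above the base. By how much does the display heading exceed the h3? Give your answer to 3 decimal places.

Step 3: 0.931 × 1.250³ = 1.81836em
Step 5: 0.931 × 1.250⁵ = 2.84119em
Difference: 2.84119 − 1.81836 = 1.02283em

1.023em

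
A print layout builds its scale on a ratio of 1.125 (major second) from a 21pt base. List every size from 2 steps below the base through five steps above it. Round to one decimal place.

Step -2: 21.0 ÷ 1.125² = 16.6
Step -1: 21.0 ÷ 1.125 = 18.7
Step 0: 21pt
Step 1: 21.0 × 1.125 = 23.6
Step 2: 21.0 × 1.125² = 26.6
Step 3: 21.0 × 1.125³ = 29.9
Step 4: 21.0 × 1.125⁴ = 33.6
Step 5: 21.0 × 1.125⁵ = 37.8

16.6pt, 18.7pt, 21.0pt, 23.6pt, 26.6pt, 29.9pt, 33.6pt, 37.8pt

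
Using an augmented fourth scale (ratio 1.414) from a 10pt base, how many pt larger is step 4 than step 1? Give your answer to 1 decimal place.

25.8pt

Step 1: 10.0 × 1.414 = 14.140pt
Step 4: 10.0 × 1.414⁴ = 39.976pt
Difference: 39.976 − 14.140 = 25.836pt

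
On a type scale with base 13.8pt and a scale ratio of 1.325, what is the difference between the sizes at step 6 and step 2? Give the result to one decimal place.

Step 2: 13.8 × 1.325² = 24.228pt
Step 6: 13.8 × 1.325⁶ = 74.675pt
Difference: 74.675 − 24.228 = 50.447pt

50.4pt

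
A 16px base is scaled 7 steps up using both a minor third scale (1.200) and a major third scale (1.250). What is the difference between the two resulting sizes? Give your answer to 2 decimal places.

Minor third: 16.0 × 1.200⁷ = 57.3309px
Major third: 16.0 × 1.250⁷ = 76.2939px
Difference: 76.2939 − 57.3309 = 18.9630px

18.96px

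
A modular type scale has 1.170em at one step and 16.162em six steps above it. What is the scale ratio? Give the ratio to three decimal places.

1.549

The ratio satisfies 1.170 × r⁶ = 16.162, so r = (16.162 / 1.170)^(1/6).
r = 13.8137^(1/6) ≈ 1.5490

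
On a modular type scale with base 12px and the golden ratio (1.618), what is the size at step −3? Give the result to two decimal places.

2.83px

A modular type scale is a geometric sequence: sizeₙ = base × rⁿ.
12.0 ÷ 1.618³ = 12.0 ÷ 4.23580 ≈ 2.83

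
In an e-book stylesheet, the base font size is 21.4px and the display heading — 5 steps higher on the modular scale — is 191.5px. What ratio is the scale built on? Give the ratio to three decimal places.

The ratio satisfies 21.4 × r⁵ = 191.5, so r = (191.5 / 21.4)^(1/5).
r = 8.9486^(1/5) ≈ 1.5501

1.550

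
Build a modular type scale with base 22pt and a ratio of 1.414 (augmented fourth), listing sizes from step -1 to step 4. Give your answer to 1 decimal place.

Step -1: 22.0 ÷ 1.414 = 15.6
Step 0: 22pt
Step 1: 22.0 × 1.414 = 31.1
Step 2: 22.0 × 1.414² = 44.0
Step 3: 22.0 × 1.414³ = 62.2
Step 4: 22.0 × 1.414⁴ = 87.9

15.6pt, 22.0pt, 31.1pt, 44.0pt, 62.2pt, 87.9pt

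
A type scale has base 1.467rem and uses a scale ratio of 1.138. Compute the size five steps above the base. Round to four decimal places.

A modular type scale is a geometric sequence: sizeₙ = base × rⁿ.
1.467 × 1.138⁵ = 1.467 × 1.90858 ≈ 2.7999

2.7999rem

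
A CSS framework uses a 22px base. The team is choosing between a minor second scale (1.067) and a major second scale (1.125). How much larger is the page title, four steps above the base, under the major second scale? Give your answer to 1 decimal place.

Minor second: 22.0 × 1.067⁴ = 28.515px
Major second: 22.0 × 1.125⁴ = 35.240px
Difference: 35.240 − 28.515 = 6.725px

6.7px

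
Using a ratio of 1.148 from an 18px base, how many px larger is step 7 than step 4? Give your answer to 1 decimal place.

16.0px

Step 4: 18.0 × 1.148⁴ = 31.264px
Step 7: 18.0 × 1.148⁷ = 47.300px
Difference: 47.300 − 31.264 = 16.036px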